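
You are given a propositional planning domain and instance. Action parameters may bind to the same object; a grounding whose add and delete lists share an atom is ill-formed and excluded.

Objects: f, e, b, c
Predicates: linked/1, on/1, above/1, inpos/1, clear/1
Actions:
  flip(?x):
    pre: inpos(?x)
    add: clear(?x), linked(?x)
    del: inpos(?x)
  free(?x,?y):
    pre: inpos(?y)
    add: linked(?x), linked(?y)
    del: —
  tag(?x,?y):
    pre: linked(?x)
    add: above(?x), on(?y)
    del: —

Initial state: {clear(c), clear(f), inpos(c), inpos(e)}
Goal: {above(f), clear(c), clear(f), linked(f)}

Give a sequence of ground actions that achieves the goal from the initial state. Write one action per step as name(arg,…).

free(f,e); tag(f,f)

1. free(f,e)  →  {clear(c), clear(f), inpos(c), inpos(e), linked(e), linked(f)}
2. tag(f,f)  →  {above(f), clear(c), clear(f), inpos(c), inpos(e), linked(e), linked(f), on(f)}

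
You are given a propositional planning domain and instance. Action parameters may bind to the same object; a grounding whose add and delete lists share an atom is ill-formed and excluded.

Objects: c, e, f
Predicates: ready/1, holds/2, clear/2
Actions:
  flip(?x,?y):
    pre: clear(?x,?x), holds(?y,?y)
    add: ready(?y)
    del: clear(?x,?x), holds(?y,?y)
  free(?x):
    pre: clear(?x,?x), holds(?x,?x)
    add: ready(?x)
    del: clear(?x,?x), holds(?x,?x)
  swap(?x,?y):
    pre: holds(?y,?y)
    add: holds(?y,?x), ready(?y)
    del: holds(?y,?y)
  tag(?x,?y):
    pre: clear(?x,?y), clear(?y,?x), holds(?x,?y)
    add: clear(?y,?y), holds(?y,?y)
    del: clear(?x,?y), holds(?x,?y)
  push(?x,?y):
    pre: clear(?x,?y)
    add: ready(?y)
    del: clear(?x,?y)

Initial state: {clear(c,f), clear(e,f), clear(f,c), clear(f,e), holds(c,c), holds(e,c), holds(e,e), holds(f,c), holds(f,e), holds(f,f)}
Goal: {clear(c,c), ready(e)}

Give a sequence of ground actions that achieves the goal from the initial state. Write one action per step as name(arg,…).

1. swap(c,e)  →  {clear(c,f), clear(e,f), clear(f,c), clear(f,e), holds(c,c), holds(e,c), holds(f,c), holds(f,e), holds(f,f), ready(e)}
2. tag(f,c)  →  {clear(c,c), clear(c,f), clear(e,f), clear(f,e), holds(c,c), holds(e,c), holds(f,e), holds(f,f), ready(e)}

swap(c,e); tag(f,c)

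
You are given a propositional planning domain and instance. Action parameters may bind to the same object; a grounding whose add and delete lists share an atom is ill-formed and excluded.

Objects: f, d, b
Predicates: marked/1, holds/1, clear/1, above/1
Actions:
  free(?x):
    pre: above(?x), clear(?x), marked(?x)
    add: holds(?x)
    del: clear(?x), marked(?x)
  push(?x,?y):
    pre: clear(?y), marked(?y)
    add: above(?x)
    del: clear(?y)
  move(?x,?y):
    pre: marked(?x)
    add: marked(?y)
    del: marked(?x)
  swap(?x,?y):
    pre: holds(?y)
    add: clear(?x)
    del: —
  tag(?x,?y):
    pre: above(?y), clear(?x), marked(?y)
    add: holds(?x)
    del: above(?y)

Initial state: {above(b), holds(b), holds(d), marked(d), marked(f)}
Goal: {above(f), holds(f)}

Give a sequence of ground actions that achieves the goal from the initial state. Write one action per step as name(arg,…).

move(d,b); swap(f,d); tag(f,b); push(f,f)

1. move(d,b)  →  {above(b), holds(b), holds(d), marked(b), marked(f)}
2. swap(f,d)  →  {above(b), clear(f), holds(b), holds(d), marked(b), marked(f)}
3. tag(f,b)  →  {clear(f), holds(b), holds(d), holds(f), marked(b), marked(f)}
4. push(f,f)  →  {above(f), holds(b), holds(d), holds(f), marked(b), marked(f)}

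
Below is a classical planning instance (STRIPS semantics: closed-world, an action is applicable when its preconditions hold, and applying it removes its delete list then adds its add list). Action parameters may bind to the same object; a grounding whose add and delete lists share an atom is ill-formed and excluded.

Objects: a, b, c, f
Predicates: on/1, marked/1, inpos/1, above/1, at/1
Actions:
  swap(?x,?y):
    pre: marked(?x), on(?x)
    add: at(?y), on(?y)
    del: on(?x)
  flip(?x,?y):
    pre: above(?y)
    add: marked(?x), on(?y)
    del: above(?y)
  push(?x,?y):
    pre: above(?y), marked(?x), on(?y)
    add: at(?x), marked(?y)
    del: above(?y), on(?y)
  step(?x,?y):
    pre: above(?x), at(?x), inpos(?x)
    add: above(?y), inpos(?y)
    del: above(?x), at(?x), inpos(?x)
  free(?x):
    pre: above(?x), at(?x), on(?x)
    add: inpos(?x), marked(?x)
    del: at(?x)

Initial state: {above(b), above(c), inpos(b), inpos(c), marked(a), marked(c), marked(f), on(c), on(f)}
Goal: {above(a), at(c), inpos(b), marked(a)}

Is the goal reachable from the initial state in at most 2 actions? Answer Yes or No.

No

1. swap(c,a)  →  {above(b), above(c), at(a), inpos(b), inpos(c), marked(a), marked(c), marked(f), on(a), on(f)}
2. swap(a,c)  →  {above(b), above(c), at(a), at(c), inpos(b), inpos(c), marked(a), marked(c), marked(f), on(c), on(f)}
3. step(c,a)  →  {above(a), above(b), at(a), inpos(a), inpos(b), marked(a), marked(c), marked(f), on(c), on(f)}
4. swap(f,c)  →  {above(a), above(b), at(a), at(c), inpos(a), inpos(b), marked(a), marked(c), marked(f), on(c)}
optimal plan length = 4; 4 > 2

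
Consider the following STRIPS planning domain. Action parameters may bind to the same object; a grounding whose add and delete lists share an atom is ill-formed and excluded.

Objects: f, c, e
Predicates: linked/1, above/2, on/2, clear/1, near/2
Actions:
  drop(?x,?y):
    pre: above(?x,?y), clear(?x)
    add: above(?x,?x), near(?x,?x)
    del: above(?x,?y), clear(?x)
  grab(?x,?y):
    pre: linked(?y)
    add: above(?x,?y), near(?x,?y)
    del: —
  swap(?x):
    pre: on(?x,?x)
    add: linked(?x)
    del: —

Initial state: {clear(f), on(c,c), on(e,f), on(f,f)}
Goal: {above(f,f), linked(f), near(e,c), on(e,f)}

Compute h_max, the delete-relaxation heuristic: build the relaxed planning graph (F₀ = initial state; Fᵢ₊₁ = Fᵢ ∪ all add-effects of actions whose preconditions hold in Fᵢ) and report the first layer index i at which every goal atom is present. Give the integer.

F0 = init (4 atoms)
F1 = F0 ∪ {linked(c), linked(f)}  (6 atoms)
F2 = F1 ∪ {above(c,c), above(c,f), above(e,c), above(e,f), above(f,c), above(f,f), near(c,c), near(c,f), near(e,c), near(e,f), near(f,c), near(f,f)}  (18 atoms)
goal ⊆ F2  ⇒  h_max = 2

2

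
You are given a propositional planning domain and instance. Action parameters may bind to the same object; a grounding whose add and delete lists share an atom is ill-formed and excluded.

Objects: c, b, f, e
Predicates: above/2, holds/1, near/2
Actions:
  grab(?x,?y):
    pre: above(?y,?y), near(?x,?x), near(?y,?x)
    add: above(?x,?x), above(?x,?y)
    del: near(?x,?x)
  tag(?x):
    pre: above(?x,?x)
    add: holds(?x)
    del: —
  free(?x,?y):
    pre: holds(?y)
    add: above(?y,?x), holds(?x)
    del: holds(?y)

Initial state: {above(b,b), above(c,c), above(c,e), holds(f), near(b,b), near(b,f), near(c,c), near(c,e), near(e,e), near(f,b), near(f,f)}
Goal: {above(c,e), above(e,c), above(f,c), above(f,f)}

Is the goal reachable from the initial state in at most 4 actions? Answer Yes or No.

Yes

1. grab(f,b)  →  {above(b,b), above(c,c), above(c,e), above(f,b), above(f,f), holds(f), near(b,b), near(b,f), near(c,c), near(c,e), near(e,e), near(f,b)}
2. grab(e,c)  →  {above(b,b), above(c,c), above(c,e), above(e,c), above(e,e), above(f,b), above(f,f), holds(f), near(b,b), near(b,f), near(c,c), near(c,e), near(f,b)}
3. free(c,f)  →  {above(b,b), above(c,c), above(c,e), above(e,c), above(e,e), above(f,b), above(f,c), above(f,f), holds(c), near(b,b), near(b,f), near(c,c), near(c,e), near(f,b)}
optimal plan length = 3; 3 ≤ 4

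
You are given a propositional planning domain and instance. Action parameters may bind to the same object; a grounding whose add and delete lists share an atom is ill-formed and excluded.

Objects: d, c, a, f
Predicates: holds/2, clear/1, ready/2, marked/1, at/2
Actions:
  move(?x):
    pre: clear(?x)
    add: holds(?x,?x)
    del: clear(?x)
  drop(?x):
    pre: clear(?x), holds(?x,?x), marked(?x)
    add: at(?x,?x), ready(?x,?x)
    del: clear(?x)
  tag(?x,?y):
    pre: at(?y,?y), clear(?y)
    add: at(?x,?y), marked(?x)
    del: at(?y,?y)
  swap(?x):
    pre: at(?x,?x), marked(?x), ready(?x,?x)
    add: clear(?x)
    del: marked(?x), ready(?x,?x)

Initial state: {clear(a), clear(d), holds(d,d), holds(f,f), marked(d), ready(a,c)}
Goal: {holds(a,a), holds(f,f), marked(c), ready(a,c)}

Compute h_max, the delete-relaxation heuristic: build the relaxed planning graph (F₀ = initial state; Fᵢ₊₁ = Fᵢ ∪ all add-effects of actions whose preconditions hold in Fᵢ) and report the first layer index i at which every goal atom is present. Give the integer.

2

F0 = init (6 atoms)
F1 = F0 ∪ {at(d,d), holds(a,a), ready(d,d)}  (9 atoms)
F2 = F1 ∪ {at(a,d), at(c,d), at(f,d), marked(a), marked(c), marked(f)}  (15 atoms)
goal ⊆ F2  ⇒  h_max = 2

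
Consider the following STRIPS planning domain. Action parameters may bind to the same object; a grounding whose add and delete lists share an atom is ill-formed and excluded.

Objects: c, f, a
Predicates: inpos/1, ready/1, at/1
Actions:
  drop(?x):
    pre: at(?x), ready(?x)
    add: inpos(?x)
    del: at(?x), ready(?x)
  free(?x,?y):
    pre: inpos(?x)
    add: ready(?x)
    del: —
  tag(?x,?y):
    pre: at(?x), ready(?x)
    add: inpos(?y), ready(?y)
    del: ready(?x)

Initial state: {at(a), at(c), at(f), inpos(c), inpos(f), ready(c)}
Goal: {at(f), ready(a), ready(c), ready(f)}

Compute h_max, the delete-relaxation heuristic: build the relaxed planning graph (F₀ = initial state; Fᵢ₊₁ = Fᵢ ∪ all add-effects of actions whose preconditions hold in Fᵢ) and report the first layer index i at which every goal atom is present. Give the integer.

F0 = init (6 atoms)
F1 = F0 ∪ {inpos(a), ready(a), ready(f)}  (9 atoms)
goal ⊆ F1  ⇒  h_max = 1

1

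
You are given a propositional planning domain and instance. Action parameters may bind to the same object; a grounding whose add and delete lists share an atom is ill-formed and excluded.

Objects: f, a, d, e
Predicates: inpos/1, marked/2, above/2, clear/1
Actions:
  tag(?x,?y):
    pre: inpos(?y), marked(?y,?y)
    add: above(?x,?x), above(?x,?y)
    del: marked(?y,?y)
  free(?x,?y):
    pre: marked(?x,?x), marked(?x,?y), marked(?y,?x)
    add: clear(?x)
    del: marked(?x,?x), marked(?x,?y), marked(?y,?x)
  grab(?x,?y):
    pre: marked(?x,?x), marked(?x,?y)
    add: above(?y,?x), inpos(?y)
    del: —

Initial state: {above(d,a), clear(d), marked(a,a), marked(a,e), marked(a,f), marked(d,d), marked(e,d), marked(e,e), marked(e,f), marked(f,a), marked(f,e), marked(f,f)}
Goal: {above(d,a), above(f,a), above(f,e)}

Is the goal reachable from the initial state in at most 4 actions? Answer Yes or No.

1. grab(a,f)  →  {above(d,a), above(f,a), clear(d), inpos(f), marked(a,a), marked(a,e), marked(a,f), marked(d,d), marked(e,d), marked(e,e), marked(e,f), marked(f,a), marked(f,e), marked(f,f)}
2. grab(e,f)  →  {above(d,a), above(f,a), above(f,e), clear(d), inpos(f), marked(a,a), marked(a,e), marked(a,f), marked(d,d), marked(e,d), marked(e,e), marked(e,f), marked(f,a), marked(f,e), marked(f,f)}
optimal plan length = 2; 2 ≤ 4

Yes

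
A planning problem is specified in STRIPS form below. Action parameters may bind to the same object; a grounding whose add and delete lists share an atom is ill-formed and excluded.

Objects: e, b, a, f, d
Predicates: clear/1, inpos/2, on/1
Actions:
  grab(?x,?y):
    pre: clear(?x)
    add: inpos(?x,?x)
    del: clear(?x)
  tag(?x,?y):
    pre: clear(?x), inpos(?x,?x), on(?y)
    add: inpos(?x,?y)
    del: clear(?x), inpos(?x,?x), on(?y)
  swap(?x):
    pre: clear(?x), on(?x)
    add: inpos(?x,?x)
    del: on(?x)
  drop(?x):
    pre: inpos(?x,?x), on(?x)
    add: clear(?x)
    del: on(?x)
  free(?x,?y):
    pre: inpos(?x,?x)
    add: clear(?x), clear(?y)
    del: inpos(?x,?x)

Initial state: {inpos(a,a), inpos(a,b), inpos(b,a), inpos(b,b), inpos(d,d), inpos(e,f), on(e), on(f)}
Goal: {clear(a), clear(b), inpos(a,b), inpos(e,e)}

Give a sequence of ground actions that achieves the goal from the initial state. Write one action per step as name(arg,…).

free(b,e); grab(e,e); free(a,e)

1. free(b,e)  →  {clear(b), clear(e), inpos(a,a), inpos(a,b), inpos(b,a), inpos(d,d), inpos(e,f), on(e), on(f)}
2. grab(e,e)  →  {clear(b), inpos(a,a), inpos(a,b), inpos(b,a), inpos(d,d), inpos(e,e), inpos(e,f), on(e), on(f)}
3. free(a,e)  →  {clear(a), clear(b), clear(e), inpos(a,b), inpos(b,a), inpos(d,d), inpos(e,e), inpos(e,f), on(e), on(f)}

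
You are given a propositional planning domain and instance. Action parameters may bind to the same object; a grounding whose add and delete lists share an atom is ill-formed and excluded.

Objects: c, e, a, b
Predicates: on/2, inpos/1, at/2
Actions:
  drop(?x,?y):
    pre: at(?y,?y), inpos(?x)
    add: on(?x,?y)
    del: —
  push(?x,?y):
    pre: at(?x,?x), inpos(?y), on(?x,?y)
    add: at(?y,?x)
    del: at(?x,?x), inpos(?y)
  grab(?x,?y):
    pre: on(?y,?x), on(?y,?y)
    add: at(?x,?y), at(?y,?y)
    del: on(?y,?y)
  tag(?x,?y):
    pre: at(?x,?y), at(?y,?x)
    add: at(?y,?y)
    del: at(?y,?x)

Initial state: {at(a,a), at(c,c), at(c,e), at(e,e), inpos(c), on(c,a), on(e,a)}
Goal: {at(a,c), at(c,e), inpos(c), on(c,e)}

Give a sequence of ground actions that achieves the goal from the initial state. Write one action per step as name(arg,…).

drop(c,c); drop(c,e); grab(a,c)

1. drop(c,c)  →  {at(a,a), at(c,c), at(c,e), at(e,e), inpos(c), on(c,a), on(c,c), on(e,a)}
2. drop(c,e)  →  {at(a,a), at(c,c), at(c,e), at(e,e), inpos(c), on(c,a), on(c,c), on(c,e), on(e,a)}
3. grab(a,c)  →  {at(a,a), at(a,c), at(c,c), at(c,e), at(e,e), inpos(c), on(c,a), on(c,e), on(e,a)}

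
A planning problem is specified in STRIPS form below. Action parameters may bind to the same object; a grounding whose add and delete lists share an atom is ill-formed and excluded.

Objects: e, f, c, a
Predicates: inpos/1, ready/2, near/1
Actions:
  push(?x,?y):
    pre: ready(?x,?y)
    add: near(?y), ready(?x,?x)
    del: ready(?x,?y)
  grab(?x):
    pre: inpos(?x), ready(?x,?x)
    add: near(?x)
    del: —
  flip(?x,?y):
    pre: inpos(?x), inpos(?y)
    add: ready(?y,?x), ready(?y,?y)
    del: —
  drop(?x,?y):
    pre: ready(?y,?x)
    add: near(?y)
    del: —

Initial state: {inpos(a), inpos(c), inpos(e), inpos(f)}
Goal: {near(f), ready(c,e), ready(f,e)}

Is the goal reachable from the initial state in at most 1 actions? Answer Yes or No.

1. flip(e,f)  →  {inpos(a), inpos(c), inpos(e), inpos(f), ready(f,e), ready(f,f)}
2. grab(f)  →  {inpos(a), inpos(c), inpos(e), inpos(f), near(f), ready(f,e), ready(f,f)}
3. flip(e,c)  →  {inpos(a), inpos(c), inpos(e), inpos(f), near(f), ready(c,c), ready(c,e), ready(f,e), ready(f,f)}
optimal plan length = 3; 3 > 1

No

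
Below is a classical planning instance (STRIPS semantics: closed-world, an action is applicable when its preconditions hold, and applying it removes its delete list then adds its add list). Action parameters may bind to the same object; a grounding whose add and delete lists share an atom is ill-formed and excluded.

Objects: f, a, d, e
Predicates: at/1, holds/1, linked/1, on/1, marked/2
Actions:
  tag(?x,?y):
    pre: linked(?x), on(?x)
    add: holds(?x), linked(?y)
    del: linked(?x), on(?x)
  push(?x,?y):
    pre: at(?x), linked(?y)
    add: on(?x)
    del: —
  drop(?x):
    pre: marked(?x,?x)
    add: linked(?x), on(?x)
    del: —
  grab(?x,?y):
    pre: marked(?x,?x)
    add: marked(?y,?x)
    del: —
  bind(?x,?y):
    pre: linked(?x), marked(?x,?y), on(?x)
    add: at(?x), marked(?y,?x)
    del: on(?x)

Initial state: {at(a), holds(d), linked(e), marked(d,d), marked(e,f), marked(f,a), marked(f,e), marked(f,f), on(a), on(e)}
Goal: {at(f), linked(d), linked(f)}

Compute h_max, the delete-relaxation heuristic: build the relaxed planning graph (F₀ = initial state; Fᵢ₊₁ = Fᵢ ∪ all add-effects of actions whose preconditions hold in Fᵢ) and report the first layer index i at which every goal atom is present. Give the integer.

F0 = init (10 atoms)
F1 = F0 ∪ {at(e), holds(e), linked(a), linked(d), linked(f), marked(a,d), marked(a,f), marked(d,f), marked(e,d), marked(f,d), on(d), on(f)}  (22 atoms)
F2 = F1 ∪ {at(d), at(f), holds(a), holds(f), marked(d,a), marked(d,e)}  (28 atoms)
goal ⊆ F2  ⇒  h_max = 2

2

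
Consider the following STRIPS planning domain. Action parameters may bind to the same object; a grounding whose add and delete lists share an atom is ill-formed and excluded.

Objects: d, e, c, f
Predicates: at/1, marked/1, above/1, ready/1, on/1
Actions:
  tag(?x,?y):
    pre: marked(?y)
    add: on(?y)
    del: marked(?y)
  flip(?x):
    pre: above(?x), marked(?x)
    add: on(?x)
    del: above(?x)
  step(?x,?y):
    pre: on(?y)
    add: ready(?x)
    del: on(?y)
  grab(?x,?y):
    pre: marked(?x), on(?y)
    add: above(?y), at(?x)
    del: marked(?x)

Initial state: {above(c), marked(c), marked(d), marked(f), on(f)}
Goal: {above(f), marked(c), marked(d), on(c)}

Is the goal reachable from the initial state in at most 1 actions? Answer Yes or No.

No

1. flip(c)  →  {marked(c), marked(d), marked(f), on(c), on(f)}
2. grab(f,f)  →  {above(f), at(f), marked(c), marked(d), on(c), on(f)}
optimal plan length = 2; 2 > 1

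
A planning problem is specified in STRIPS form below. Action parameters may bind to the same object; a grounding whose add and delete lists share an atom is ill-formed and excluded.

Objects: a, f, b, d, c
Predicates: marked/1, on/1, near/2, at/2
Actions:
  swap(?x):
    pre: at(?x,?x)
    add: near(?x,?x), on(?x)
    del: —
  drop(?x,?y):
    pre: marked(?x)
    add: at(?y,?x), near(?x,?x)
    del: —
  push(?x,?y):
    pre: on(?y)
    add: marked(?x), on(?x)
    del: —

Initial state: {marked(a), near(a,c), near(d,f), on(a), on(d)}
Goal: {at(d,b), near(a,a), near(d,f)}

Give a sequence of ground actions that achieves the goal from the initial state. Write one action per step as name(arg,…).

drop(a,a); push(b,a); drop(b,d)

1. drop(a,a)  →  {at(a,a), marked(a), near(a,a), near(a,c), near(d,f), on(a), on(d)}
2. push(b,a)  →  {at(a,a), marked(a), marked(b), near(a,a), near(a,c), near(d,f), on(a), on(b), on(d)}
3. drop(b,d)  →  {at(a,a), at(d,b), marked(a), marked(b), near(a,a), near(a,c), near(b,b), near(d,f), on(a), on(b), on(d)}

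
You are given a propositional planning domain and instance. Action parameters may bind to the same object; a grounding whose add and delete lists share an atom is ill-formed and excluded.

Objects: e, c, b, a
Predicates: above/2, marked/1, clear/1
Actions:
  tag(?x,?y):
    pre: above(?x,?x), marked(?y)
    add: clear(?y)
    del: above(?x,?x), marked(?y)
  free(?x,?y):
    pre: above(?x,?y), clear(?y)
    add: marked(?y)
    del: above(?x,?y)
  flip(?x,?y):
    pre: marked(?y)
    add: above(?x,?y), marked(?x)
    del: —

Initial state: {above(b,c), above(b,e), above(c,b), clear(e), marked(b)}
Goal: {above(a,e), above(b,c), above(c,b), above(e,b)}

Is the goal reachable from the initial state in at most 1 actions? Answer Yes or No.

No

1. flip(e,b)  →  {above(b,c), above(b,e), above(c,b), above(e,b), clear(e), marked(b), marked(e)}
2. flip(a,e)  →  {above(a,e), above(b,c), above(b,e), above(c,b), above(e,b), clear(e), marked(a), marked(b), marked(e)}
optimal plan length = 2; 2 > 1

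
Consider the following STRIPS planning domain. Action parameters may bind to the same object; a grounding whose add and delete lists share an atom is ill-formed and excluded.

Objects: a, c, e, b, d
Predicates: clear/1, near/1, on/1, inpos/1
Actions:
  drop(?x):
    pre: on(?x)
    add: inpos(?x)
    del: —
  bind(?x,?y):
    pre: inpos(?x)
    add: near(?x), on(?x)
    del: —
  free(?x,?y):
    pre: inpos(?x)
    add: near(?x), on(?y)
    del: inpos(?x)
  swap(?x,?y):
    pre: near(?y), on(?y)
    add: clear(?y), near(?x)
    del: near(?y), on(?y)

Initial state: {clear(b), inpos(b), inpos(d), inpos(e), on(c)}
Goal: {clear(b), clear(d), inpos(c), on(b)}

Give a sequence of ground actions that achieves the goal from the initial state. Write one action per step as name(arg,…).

1. drop(c)  →  {clear(b), inpos(b), inpos(c), inpos(d), inpos(e), on(c)}
2. bind(b,a)  →  {clear(b), inpos(b), inpos(c), inpos(d), inpos(e), near(b), on(b), on(c)}
3. bind(d,a)  →  {clear(b), inpos(b), inpos(c), inpos(d), inpos(e), near(b), near(d), on(b), on(c), on(d)}
4. swap(a,d)  →  {clear(b), clear(d), inpos(b), inpos(c), inpos(d), inpos(e), near(a), near(b), on(b), on(c)}

drop(c); bind(b,a); bind(d,a); swap(a,d)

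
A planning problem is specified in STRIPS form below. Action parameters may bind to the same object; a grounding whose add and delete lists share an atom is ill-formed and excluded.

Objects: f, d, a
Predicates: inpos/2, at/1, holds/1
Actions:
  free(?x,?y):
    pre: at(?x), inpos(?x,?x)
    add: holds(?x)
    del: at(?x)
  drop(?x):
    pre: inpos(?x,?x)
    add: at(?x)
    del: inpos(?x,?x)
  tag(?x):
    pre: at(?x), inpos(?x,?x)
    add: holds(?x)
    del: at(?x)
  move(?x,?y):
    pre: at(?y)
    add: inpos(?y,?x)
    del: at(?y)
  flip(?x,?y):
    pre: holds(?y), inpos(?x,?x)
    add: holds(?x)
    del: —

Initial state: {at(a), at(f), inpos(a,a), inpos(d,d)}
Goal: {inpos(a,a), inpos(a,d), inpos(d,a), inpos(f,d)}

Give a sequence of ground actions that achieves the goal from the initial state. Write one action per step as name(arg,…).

1. drop(d)  →  {at(a), at(d), at(f), inpos(a,a)}
2. move(d,f)  →  {at(a), at(d), inpos(a,a), inpos(f,d)}
3. move(d,a)  →  {at(d), inpos(a,a), inpos(a,d), inpos(f,d)}
4. move(a,d)  →  {inpos(a,a), inpos(a,d), inpos(d,a), inpos(f,d)}

drop(d); move(d,f); move(d,a); move(a,d)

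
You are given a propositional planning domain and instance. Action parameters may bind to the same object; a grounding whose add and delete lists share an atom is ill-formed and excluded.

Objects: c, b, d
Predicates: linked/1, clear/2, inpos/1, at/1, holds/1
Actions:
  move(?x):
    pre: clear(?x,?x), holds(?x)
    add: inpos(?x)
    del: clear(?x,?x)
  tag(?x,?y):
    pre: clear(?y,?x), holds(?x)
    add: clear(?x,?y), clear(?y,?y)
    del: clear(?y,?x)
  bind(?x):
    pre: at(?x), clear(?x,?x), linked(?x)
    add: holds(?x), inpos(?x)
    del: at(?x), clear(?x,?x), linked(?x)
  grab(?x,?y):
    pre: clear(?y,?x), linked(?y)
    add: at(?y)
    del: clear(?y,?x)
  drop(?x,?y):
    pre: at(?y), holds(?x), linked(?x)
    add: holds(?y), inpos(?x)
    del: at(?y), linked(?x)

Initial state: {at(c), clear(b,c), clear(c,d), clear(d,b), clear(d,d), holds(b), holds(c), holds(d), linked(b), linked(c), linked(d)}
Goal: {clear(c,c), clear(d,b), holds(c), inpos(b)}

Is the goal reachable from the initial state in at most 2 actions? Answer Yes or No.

1. tag(d,c)  →  {at(c), clear(b,c), clear(c,c), clear(d,b), clear(d,c), clear(d,d), holds(b), holds(c), holds(d), linked(b), linked(c), linked(d)}
2. drop(b,c)  →  {clear(b,c), clear(c,c), clear(d,b), clear(d,c), clear(d,d), holds(b), holds(c), holds(d), inpos(b), linked(c), linked(d)}
optimal plan length = 2; 2 ≤ 2

Yes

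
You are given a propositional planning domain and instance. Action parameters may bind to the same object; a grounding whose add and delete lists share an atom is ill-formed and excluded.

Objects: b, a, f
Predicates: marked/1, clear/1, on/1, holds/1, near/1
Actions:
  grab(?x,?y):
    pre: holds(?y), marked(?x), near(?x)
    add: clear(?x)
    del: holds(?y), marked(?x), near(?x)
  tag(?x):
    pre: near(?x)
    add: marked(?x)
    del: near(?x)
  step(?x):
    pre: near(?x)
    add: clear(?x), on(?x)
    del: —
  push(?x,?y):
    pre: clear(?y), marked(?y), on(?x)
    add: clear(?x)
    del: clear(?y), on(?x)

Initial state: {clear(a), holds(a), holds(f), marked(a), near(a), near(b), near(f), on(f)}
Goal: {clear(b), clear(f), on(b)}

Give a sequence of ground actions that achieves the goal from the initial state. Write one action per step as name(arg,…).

1. step(b)  →  {clear(a), clear(b), holds(a), holds(f), marked(a), near(a), near(b), near(f), on(b), on(f)}
2. step(f)  →  {clear(a), clear(b), clear(f), holds(a), holds(f), marked(a), near(a), near(b), near(f), on(b), on(f)}

step(b); step(f)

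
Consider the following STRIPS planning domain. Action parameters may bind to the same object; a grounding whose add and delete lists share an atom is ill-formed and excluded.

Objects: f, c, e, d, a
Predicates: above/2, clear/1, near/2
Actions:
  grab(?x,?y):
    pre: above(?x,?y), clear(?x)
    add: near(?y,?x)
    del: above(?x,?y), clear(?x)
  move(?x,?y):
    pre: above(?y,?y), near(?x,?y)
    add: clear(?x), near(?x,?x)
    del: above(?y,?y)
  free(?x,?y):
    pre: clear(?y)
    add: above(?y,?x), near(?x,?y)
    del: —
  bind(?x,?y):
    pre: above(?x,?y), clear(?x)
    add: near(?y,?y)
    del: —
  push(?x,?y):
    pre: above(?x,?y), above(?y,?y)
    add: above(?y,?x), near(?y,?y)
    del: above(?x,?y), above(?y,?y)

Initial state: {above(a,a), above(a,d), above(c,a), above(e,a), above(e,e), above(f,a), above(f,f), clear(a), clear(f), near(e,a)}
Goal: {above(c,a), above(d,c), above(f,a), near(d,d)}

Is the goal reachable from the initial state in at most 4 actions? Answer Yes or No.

Yes

1. grab(a,d)  →  {above(a,a), above(c,a), above(e,a), above(e,e), above(f,a), above(f,f), clear(f), near(d,a), near(e,a)}
2. move(d,a)  →  {above(c,a), above(e,a), above(e,e), above(f,a), above(f,f), clear(d), clear(f), near(d,a), near(d,d), near(e,a)}
3. free(c,d)  →  {above(c,a), above(d,c), above(e,a), above(e,e), above(f,a), above(f,f), clear(d), clear(f), near(c,d), near(d,a), near(d,d), near(e,a)}
optimal plan length = 3; 3 ≤ 4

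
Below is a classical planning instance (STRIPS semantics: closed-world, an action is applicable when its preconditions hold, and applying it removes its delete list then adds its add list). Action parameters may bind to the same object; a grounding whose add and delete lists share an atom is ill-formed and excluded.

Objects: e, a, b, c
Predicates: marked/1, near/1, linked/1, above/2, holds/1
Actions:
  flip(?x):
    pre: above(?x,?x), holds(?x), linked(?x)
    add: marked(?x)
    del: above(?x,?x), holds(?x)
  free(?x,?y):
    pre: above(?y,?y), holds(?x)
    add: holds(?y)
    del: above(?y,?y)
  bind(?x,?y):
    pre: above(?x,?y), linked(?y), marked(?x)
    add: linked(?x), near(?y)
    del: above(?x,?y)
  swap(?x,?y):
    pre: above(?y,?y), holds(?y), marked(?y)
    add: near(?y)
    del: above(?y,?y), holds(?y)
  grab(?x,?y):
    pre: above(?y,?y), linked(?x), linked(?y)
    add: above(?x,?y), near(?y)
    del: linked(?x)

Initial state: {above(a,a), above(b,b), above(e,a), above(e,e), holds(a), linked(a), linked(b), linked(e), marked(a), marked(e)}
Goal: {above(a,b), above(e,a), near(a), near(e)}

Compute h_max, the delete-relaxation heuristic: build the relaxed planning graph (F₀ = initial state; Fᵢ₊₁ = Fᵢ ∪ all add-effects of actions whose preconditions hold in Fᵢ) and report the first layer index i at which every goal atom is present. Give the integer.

1

F0 = init (10 atoms)
F1 = F0 ∪ {above(a,b), above(a,e), above(b,a), above(b,e), above(e,b), holds(b), holds(e), near(a), near(b), near(e)}  (20 atoms)
goal ⊆ F1  ⇒  h_max = 1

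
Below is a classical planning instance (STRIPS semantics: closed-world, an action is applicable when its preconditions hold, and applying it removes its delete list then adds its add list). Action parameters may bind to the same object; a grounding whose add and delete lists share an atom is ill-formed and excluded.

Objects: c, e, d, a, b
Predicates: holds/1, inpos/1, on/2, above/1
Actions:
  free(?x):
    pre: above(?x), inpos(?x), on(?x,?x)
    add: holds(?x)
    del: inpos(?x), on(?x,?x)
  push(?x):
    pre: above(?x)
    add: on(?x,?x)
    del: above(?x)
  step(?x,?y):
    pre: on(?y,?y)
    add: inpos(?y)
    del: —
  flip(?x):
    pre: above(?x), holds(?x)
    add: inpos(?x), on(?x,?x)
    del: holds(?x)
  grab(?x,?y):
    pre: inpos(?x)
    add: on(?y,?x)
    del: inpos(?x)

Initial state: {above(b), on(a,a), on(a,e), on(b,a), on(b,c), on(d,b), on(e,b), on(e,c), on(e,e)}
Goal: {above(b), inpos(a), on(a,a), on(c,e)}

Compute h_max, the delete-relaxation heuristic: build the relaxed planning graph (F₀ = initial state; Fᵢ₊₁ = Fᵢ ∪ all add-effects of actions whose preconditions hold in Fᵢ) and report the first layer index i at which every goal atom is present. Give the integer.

F0 = init (9 atoms)
F1 = F0 ∪ {inpos(a), inpos(e), on(b,b)}  (12 atoms)
F2 = F1 ∪ {inpos(b), on(b,e), on(c,a), on(c,e), on(d,a), on(d,e), on(e,a)}  (19 atoms)
goal ⊆ F2  ⇒  h_max = 2

2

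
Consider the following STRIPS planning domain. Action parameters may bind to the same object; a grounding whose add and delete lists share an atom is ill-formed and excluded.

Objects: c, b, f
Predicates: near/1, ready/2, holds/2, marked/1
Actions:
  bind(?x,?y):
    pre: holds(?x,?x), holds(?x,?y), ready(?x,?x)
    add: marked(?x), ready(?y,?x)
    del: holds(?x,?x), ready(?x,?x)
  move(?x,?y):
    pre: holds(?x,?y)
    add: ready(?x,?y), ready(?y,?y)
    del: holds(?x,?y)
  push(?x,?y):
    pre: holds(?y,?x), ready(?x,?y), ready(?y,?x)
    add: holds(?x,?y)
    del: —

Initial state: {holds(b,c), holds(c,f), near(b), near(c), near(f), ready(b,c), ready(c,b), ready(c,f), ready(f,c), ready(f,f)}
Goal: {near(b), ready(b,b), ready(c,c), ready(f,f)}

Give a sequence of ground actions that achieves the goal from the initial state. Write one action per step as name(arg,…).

1. push(c,b)  →  {holds(b,c), holds(c,b), holds(c,f), near(b), near(c), near(f), ready(b,c), ready(c,b), ready(c,f), ready(f,c), ready(f,f)}
2. move(c,b)  →  {holds(b,c), holds(c,f), near(b), near(c), near(f), ready(b,b), ready(b,c), ready(c,b), ready(c,f), ready(f,c), ready(f,f)}
3. move(b,c)  →  {holds(c,f), near(b), near(c), near(f), ready(b,b), ready(b,c), ready(c,b), ready(c,c), ready(c,f), ready(f,c), ready(f,f)}

push(c,b); move(c,b); move(b,c)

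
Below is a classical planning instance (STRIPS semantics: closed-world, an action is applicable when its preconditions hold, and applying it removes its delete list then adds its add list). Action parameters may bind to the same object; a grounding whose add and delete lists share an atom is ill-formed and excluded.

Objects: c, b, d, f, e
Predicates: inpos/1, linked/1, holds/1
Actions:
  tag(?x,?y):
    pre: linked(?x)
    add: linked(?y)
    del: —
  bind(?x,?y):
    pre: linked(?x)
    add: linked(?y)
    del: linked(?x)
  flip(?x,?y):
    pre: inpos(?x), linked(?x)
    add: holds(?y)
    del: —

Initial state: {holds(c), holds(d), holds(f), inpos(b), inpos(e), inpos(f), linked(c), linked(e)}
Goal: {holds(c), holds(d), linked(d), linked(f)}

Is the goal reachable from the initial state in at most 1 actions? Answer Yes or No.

No

1. tag(c,d)  →  {holds(c), holds(d), holds(f), inpos(b), inpos(e), inpos(f), linked(c), linked(d), linked(e)}
2. tag(c,f)  →  {holds(c), holds(d), holds(f), inpos(b), inpos(e), inpos(f), linked(c), linked(d), linked(e), linked(f)}
optimal plan length = 2; 2 > 1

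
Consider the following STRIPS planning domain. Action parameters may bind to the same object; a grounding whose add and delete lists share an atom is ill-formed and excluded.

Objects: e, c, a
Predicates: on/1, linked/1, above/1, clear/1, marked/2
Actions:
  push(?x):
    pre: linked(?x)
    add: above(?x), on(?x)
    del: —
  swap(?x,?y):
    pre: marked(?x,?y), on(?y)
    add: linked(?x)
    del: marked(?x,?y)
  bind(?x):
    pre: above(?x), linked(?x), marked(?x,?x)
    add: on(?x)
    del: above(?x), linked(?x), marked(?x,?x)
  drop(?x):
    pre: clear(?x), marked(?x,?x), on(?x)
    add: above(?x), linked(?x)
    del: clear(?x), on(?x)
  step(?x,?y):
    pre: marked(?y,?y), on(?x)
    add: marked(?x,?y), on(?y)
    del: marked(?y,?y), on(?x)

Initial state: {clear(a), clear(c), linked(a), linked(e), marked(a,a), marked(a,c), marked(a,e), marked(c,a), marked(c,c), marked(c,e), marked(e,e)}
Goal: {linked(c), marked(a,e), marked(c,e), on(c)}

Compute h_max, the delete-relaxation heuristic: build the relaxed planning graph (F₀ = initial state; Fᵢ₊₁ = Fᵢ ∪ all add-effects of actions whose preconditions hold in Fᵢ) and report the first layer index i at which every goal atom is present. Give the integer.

F0 = init (11 atoms)
F1 = F0 ∪ {above(a), above(e), on(a), on(e)}  (15 atoms)
F2 = F1 ∪ {linked(c), marked(e,a), marked(e,c), on(c)}  (19 atoms)
goal ⊆ F2  ⇒  h_max = 2

2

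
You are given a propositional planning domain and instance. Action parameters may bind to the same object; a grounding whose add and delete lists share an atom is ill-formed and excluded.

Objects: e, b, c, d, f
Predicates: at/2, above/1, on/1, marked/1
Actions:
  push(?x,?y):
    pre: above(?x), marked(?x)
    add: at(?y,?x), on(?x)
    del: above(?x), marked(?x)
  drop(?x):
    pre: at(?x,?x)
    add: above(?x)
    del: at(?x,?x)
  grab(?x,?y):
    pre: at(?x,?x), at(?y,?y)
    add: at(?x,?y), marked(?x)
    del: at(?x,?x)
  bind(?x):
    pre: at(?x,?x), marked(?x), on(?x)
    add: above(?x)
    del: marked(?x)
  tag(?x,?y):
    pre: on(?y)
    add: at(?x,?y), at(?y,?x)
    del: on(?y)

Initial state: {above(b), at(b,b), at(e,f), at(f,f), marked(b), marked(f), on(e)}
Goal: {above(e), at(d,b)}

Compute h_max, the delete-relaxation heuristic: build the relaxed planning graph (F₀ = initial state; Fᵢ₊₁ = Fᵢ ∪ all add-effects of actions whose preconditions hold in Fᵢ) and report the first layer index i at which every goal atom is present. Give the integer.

2

F0 = init (7 atoms)
F1 = F0 ∪ {above(f), at(b,e), at(b,f), at(c,b), at(c,e), at(d,b), at(d,e), at(e,b), at(e,c), at(e,d), at(e,e), at(f,b), at(f,e), on(b)}  (21 atoms)
F2 = F1 ∪ {above(e), at(b,c), at(b,d), at(c,f), at(d,f), marked(e), on(f)}  (28 atoms)
goal ⊆ F2  ⇒  h_max = 2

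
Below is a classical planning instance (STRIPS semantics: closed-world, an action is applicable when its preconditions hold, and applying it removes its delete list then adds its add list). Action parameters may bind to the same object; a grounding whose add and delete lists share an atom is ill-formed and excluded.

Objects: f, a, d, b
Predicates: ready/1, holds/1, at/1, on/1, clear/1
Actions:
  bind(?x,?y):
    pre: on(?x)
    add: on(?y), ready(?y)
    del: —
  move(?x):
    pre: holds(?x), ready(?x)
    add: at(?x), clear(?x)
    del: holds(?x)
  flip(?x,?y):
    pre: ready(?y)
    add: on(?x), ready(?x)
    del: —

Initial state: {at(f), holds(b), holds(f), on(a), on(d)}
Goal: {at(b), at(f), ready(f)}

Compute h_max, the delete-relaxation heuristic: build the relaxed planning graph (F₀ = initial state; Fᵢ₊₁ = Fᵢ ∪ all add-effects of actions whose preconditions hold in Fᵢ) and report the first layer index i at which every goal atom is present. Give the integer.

F0 = init (5 atoms)
F1 = F0 ∪ {on(b), on(f), ready(a), ready(b), ready(d), ready(f)}  (11 atoms)
F2 = F1 ∪ {at(b), clear(b), clear(f)}  (14 atoms)
goal ⊆ F2  ⇒  h_max = 2

2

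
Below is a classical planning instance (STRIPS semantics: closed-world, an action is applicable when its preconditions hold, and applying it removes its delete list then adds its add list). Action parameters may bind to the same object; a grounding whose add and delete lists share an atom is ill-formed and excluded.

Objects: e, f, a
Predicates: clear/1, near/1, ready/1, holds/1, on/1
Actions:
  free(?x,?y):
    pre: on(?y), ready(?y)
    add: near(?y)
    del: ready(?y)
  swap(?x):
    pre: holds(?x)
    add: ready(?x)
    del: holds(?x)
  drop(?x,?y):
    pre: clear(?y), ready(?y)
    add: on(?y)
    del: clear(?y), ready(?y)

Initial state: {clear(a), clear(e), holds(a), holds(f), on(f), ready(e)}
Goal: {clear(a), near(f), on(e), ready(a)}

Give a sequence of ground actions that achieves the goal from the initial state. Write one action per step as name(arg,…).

1. swap(f)  →  {clear(a), clear(e), holds(a), on(f), ready(e), ready(f)}
2. free(e,f)  →  {clear(a), clear(e), holds(a), near(f), on(f), ready(e)}
3. swap(a)  →  {clear(a), clear(e), near(f), on(f), ready(a), ready(e)}
4. drop(e,e)  →  {clear(a), near(f), on(e), on(f), ready(a)}

swap(f); free(e,f); swap(a); drop(e,e)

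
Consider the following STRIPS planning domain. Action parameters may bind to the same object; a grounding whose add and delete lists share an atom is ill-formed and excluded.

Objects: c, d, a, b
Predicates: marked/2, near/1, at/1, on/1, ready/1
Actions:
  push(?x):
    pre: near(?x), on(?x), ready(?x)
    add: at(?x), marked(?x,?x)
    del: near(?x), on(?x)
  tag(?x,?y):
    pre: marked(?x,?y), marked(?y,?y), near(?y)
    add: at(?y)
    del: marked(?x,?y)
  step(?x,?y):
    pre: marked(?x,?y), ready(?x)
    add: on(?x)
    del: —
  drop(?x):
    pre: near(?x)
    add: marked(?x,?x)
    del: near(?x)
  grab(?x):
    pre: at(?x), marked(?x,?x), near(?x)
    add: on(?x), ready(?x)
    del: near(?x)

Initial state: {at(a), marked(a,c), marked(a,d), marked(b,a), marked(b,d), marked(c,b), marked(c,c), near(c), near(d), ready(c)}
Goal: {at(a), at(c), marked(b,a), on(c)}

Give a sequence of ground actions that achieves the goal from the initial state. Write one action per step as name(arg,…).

tag(c,c); step(c,b)

1. tag(c,c)  →  {at(a), at(c), marked(a,c), marked(a,d), marked(b,a), marked(b,d), marked(c,b), near(c), near(d), ready(c)}
2. step(c,b)  →  {at(a), at(c), marked(a,c), marked(a,d), marked(b,a), marked(b,d), marked(c,b), near(c), near(d), on(c), ready(c)}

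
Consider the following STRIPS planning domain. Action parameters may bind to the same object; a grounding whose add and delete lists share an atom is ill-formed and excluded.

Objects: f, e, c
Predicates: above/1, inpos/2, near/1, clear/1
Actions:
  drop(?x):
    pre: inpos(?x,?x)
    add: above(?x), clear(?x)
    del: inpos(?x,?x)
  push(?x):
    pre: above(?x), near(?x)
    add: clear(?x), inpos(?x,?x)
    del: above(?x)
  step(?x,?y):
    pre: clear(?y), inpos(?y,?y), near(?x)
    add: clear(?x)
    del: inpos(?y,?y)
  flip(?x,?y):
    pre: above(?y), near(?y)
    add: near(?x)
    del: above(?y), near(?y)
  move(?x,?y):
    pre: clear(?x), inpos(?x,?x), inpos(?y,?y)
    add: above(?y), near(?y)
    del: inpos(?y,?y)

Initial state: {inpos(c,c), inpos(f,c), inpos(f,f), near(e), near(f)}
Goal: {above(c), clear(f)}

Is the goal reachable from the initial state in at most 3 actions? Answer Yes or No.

Yes

1. drop(f)  →  {above(f), clear(f), inpos(c,c), inpos(f,c), near(e), near(f)}
2. drop(c)  →  {above(c), above(f), clear(c), clear(f), inpos(f,c), near(e), near(f)}
optimal plan length = 2; 2 ≤ 3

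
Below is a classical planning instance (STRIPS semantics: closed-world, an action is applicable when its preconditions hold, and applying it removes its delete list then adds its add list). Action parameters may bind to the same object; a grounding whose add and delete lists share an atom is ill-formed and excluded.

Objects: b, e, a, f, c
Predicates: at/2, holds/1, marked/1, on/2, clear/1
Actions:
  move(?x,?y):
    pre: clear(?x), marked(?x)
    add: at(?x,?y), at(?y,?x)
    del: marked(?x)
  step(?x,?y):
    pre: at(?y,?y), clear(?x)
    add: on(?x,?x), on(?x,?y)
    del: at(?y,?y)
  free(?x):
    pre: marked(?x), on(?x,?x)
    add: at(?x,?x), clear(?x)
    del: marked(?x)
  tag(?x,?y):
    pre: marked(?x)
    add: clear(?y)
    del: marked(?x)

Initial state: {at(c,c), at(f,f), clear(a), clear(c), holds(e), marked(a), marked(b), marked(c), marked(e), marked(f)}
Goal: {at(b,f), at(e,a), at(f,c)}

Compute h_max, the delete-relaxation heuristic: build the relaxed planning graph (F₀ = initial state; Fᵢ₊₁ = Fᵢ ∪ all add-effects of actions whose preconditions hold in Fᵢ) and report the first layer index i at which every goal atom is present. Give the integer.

2

F0 = init (10 atoms)
F1 = F0 ∪ {at(a,a), at(a,b), at(a,c), at(a,e), at(a,f), at(b,a), at(b,c), at(c,a), at(c,b), at(c,e), at(c,f), at(e,a), at(e,c), at(f,a), at(f,c), clear(b), clear(e), clear(f), on(a,a), on(a,c), on(a,f), on(c,c), on(c,f)}  (33 atoms)
F2 = F1 ∪ {at(b,b), at(b,e), at(b,f), at(e,b), at(e,e), at(e,f), at(f,b), at(f,e), on(b,a), on(b,b), on(b,c), on(b,f), on(c,a), on(e,a), on(e,c), on(e,e), on(e,f), on(f,a), on(f,c), on(f,f)}  (53 atoms)
goal ⊆ F2  ⇒  h_max = 2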